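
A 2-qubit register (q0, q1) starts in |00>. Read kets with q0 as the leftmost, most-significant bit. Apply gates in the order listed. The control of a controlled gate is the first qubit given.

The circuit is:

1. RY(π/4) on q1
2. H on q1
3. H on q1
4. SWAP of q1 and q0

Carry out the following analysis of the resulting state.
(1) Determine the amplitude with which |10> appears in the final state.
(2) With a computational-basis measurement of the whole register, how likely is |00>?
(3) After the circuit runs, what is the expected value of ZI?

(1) The amplitude on |10> is sqrt(2 - sqrt(2))/2. Key observation: the block from step 2 through step 3 cancels to the identity and can be dropped.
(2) Outcome |00> occurs with probability sqrt(2)/4 + 1/2.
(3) The observable ZI averages to sqrt(2)/2.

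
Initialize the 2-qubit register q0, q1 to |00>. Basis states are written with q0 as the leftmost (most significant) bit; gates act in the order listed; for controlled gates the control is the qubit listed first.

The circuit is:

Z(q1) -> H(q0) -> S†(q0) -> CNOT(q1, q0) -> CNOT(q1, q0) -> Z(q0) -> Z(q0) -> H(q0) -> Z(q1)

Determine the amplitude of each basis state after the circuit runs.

The final amplitudes are 1/2 - I/2 on |00>, 0 on |01>, 1/2 + I/2 on |10>, 0 on |11>.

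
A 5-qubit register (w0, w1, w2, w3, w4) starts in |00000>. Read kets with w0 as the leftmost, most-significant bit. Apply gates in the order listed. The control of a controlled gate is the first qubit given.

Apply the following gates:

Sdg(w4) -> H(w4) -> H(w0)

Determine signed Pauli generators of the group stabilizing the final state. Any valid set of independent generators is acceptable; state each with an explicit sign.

The stabilizer group can be generated by +XIIII, +IIIIX, +IZIII, +IIZII, +IIIZI, among other valid generating sets.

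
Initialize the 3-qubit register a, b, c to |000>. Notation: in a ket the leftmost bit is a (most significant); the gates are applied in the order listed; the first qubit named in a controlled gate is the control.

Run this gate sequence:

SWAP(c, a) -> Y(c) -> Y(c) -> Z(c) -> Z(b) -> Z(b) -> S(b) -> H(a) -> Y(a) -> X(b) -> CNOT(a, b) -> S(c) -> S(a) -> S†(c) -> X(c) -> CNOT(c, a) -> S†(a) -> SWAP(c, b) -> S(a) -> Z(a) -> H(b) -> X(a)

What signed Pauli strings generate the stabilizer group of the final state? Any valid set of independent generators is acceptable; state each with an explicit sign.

The final state is stabilized by the group generated by -XIY, -IXI, -ZIZ; other independent generating sets are equally valid.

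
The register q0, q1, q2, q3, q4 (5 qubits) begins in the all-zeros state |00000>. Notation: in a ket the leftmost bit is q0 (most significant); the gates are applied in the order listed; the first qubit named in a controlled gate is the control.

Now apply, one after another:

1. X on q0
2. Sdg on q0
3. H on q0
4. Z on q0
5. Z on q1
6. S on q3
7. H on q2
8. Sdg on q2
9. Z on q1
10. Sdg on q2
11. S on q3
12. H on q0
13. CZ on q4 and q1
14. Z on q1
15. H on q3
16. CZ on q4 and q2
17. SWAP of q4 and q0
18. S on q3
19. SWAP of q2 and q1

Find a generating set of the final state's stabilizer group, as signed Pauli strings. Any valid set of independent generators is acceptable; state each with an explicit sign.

One valid set of independent stabilizer generators is -IXIII, +IIIYI, +ZIIII, +IIZII, +IIIIZ (any independent generating set of the same group is equally correct).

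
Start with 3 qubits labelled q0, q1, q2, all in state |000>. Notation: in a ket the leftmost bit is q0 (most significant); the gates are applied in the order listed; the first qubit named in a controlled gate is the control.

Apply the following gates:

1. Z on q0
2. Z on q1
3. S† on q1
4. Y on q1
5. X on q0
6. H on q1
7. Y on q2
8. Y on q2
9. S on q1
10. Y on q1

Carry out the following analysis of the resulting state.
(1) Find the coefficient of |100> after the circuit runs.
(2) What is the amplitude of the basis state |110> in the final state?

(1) The amplitude on |100> is -sqrt(2)*I/2.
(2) The amplitude on |110> is -sqrt(2)/2.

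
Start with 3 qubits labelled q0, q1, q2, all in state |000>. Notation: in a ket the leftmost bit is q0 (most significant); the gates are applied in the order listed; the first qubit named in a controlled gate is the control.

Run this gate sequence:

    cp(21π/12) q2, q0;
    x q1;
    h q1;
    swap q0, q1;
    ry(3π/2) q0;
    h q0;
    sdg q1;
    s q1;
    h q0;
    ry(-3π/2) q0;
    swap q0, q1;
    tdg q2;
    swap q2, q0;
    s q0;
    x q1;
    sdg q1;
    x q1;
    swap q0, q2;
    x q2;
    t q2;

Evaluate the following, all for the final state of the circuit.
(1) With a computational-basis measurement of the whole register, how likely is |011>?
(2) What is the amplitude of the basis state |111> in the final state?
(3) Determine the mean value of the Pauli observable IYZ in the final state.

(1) The probability of measuring |011> is 1/2. Key observation: the block from step 4 through step 11 cancels to the identity and can be dropped.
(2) |111> carries amplitude 0 in the final state.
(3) In the final state, IYZ has expectation 1.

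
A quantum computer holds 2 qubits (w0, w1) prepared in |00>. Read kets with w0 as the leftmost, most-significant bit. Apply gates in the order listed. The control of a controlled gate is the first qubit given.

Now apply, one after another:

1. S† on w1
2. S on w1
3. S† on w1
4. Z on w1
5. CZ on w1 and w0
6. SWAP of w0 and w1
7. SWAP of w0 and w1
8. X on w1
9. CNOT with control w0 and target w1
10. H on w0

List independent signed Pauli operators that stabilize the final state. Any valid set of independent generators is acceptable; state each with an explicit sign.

The final state is stabilized by the group generated by +XI, -IZ; other independent generating sets are equally valid. Key observation: gates 2-3 undo each other exactly, leaving only the rest of the circuit to track.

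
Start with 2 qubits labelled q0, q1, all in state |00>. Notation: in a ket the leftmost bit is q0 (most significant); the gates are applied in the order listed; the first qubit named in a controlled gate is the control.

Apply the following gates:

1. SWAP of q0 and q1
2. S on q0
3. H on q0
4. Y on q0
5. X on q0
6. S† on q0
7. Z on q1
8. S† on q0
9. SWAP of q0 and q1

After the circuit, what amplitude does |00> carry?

The final state's coefficient on |00> equals sqrt(2)*I/2.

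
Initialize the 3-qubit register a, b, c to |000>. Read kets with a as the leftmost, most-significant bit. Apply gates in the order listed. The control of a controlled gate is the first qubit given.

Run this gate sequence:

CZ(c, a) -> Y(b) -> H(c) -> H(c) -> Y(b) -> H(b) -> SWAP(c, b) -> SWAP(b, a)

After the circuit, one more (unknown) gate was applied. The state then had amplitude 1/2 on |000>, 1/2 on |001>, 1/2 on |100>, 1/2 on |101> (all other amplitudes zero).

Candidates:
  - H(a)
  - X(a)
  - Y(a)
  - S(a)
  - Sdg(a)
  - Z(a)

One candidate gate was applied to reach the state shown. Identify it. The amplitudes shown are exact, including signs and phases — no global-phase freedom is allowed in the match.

The unique candidate consistent with the amplitudes is H(a). Key observation: steps 2-5 multiply out to the identity, so the circuit reduces to the remaining gates.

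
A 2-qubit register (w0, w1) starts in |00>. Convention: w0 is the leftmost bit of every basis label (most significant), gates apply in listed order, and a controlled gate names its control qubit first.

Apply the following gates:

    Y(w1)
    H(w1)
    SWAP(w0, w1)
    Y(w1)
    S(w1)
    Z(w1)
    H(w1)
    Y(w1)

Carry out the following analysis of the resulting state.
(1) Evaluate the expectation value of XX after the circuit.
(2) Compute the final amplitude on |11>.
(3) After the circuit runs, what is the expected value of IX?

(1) In the final state, XX has expectation -1.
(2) |11> carries amplitude 1/2 in the final state.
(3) The expectation value of IX is 1.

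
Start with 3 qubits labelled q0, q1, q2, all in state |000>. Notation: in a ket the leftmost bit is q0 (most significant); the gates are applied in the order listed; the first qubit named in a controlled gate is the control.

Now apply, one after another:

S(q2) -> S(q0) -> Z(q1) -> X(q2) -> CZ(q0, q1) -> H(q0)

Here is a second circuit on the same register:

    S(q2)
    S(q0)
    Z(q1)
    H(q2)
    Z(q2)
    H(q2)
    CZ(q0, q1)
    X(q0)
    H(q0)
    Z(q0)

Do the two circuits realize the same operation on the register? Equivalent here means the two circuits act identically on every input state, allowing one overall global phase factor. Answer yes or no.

Yes: on every input state the two circuits agree up to one overall phase factor.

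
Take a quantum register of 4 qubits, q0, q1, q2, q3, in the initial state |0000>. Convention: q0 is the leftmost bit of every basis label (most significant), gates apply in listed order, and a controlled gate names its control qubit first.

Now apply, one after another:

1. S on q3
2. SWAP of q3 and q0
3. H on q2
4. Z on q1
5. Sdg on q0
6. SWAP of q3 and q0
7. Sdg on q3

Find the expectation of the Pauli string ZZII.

In the final state, ZZII has expectation 1.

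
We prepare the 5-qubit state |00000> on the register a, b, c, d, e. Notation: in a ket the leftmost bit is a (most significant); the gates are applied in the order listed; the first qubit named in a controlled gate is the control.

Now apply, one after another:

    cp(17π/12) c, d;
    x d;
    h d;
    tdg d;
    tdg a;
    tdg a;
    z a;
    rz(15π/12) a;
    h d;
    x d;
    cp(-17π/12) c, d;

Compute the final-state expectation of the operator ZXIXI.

The expectation value of ZXIXI is 0.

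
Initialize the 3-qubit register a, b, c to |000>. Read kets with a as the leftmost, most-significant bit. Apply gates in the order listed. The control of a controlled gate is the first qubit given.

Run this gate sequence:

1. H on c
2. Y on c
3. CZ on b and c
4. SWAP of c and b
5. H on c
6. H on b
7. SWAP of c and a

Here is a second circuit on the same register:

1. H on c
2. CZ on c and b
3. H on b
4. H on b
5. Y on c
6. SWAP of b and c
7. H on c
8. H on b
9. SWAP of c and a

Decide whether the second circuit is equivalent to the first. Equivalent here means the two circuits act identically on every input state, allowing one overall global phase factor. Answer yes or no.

No — the two circuits implement different unitaries, even allowing a global phase.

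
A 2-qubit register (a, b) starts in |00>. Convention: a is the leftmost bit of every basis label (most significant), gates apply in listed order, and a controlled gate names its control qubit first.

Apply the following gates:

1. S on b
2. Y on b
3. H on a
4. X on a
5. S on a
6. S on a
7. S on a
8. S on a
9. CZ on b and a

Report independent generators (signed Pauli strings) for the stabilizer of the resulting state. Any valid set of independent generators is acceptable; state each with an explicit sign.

The stabilizer group can be generated by -XI, -IZ, among other valid generating sets.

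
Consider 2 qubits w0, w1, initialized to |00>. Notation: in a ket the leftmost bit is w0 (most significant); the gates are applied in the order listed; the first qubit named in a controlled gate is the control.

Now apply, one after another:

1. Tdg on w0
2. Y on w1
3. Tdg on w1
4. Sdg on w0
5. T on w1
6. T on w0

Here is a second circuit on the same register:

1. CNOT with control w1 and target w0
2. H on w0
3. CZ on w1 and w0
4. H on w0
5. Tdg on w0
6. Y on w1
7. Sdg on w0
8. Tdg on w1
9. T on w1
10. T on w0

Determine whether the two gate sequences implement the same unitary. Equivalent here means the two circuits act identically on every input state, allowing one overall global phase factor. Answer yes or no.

Yes: on every input state the two circuits agree up to one overall phase factor.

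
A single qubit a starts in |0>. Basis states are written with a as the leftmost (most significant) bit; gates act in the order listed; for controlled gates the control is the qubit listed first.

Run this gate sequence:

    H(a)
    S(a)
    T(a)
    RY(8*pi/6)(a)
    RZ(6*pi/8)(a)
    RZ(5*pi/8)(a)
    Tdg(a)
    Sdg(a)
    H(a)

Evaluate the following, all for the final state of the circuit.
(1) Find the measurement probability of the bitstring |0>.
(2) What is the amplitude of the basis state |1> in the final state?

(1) Outcome |0> occurs with probability -3*sqrt(sqrt(2) + 2)/16 - sqrt(2 - sqrt(2))/16 + 1/2.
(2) The final state's coefficient on |1> equals -sqrt(3)*I*exp(-7*I*pi/16)/4 + sqrt(3)*I*exp(7*I*pi/16)/4 + exp(11*I*pi/16)/4 - exp(-11*I*pi/16)/4.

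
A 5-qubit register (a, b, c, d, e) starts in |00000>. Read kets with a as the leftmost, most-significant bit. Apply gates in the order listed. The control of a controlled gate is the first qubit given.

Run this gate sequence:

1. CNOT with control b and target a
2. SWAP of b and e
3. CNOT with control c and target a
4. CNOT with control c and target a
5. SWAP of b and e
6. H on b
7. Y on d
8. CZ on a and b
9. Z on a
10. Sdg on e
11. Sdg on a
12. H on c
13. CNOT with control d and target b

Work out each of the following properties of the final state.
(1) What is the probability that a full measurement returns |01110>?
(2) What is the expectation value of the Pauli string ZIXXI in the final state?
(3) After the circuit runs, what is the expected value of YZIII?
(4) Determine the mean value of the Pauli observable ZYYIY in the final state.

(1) A full measurement returns |01110> with probability 1/4.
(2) In the final state, ZIXXI has expectation 0.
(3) In the final state, YZIII has expectation 0.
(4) The expectation value of ZYYIY is 0.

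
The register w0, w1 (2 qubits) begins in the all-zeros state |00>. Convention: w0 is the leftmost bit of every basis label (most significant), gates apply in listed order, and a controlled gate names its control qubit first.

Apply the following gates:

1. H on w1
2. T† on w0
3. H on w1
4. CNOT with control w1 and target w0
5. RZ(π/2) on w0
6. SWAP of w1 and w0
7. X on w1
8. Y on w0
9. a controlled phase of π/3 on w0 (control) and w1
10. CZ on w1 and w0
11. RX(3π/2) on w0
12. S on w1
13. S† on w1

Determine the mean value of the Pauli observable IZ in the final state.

The observable IZ averages to -1. Key observation: gates 12-13 undo each other exactly, leaving only the rest of the circuit to track.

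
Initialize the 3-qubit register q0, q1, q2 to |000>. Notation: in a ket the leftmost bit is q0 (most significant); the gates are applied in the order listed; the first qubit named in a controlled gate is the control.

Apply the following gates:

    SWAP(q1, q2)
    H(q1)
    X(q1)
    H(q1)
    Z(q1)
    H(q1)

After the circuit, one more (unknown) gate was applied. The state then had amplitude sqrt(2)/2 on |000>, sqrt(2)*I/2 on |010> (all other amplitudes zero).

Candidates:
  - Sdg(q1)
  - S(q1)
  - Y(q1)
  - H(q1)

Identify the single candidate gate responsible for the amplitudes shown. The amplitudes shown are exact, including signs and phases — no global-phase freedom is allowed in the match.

It was S(q1) that produced the state shown.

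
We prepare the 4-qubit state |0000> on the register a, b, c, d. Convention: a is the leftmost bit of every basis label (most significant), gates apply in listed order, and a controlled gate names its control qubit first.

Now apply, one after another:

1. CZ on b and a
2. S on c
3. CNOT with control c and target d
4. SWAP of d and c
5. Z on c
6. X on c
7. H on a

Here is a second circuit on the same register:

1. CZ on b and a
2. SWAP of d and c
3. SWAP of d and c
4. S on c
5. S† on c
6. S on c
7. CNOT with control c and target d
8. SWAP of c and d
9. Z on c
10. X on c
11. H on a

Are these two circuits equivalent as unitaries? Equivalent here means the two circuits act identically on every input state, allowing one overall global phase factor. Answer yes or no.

Yes, they are equivalent — the unitaries differ by at most a global phase.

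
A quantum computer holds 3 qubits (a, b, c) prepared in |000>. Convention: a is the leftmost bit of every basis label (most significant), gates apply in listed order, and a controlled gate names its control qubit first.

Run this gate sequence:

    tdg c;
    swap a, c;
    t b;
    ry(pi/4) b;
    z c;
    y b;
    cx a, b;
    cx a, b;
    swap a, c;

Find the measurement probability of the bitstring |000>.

A full measurement returns |000> with probability 1/2 - sqrt(2)/4. Key observation: the block from step 7 through step 8 cancels to the identity and can be dropped.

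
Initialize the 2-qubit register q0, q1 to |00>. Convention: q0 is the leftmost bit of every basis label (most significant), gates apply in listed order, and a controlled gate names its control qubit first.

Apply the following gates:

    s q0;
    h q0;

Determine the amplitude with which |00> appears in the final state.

The final state's coefficient on |00> equals sqrt(2)/2.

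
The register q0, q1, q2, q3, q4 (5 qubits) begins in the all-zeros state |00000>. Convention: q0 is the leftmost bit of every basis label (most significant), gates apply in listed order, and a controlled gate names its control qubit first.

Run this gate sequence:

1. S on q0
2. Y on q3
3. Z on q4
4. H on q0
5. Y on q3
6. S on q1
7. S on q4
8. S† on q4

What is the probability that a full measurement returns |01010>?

The probability of measuring |01010> is 0. Key observation: steps 7-8 multiply out to the identity, so the circuit reduces to the remaining gates.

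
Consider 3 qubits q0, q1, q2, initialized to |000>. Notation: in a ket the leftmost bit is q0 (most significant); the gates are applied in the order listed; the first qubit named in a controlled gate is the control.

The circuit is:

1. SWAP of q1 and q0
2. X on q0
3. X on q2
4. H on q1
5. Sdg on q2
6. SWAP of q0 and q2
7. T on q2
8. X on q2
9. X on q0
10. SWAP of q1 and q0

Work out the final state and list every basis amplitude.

The resulting statevector has amplitude -sqrt(2)*exp(3*I*pi/4)/2 on |000>, -sqrt(2)*exp(3*I*pi/4)/2 on |100>, and 0 on every other basis state.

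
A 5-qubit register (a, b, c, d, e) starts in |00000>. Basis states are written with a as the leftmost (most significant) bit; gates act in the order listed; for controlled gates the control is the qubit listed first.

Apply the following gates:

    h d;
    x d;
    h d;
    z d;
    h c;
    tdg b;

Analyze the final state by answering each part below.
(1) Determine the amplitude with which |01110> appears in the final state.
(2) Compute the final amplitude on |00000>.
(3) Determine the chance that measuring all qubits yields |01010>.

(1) The final state's coefficient on |01110> equals 0.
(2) |00000> carries amplitude sqrt(2)/2 in the final state.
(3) A full measurement returns |01010> with probability 0.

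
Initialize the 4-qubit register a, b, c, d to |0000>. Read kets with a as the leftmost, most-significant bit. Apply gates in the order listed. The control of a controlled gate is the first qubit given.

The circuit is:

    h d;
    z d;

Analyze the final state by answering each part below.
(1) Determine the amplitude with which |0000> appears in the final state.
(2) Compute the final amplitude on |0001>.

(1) |0000> carries amplitude sqrt(2)/2 in the final state.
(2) |0001> carries amplitude -sqrt(2)/2 in the final state.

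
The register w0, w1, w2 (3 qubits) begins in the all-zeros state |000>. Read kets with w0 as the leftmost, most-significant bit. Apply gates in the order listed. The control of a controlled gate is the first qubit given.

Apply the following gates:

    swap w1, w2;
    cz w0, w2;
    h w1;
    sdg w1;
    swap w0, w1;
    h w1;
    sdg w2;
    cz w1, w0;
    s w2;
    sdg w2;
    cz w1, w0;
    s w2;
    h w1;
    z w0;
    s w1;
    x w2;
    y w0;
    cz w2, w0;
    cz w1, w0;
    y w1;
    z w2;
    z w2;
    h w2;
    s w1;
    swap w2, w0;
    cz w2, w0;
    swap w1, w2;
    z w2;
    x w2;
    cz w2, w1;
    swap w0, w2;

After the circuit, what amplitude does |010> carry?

|010> carries amplitude -I/2 in the final state.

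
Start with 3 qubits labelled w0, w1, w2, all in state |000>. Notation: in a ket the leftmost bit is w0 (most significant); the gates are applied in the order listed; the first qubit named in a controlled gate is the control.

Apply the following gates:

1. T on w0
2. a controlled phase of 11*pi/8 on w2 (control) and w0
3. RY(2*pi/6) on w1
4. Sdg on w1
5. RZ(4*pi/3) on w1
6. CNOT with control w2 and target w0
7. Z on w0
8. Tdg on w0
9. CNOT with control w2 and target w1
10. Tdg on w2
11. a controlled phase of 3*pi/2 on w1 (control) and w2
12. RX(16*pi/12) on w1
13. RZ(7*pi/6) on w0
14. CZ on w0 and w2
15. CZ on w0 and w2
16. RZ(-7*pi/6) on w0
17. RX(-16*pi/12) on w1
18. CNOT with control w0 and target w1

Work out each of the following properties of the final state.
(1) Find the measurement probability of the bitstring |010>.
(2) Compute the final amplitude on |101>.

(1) The probability of measuring |010> is 1/4. Key observation: the block from step 12 through step 17 cancels to the identity and can be dropped.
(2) The amplitude on |101> is 0.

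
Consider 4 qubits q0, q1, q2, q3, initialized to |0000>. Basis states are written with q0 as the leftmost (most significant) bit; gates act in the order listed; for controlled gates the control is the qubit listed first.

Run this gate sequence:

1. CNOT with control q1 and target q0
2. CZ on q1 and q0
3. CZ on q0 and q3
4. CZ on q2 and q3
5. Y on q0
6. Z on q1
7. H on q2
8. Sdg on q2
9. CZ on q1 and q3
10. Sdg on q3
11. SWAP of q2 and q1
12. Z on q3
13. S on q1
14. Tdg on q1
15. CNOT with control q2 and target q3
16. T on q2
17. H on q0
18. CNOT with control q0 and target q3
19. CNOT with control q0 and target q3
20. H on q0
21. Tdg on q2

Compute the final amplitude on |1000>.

|1000> carries amplitude sqrt(2)*I/2 in the final state. Key observation: the block from step 16 through step 21 cancels to the identity and can be dropped.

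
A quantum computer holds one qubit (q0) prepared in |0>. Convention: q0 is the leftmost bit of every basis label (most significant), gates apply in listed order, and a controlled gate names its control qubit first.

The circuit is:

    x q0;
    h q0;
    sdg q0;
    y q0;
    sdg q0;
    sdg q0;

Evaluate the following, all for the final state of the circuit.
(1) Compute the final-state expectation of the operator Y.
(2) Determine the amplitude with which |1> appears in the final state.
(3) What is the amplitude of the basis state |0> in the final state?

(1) The observable Y averages to -1.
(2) The final state's coefficient on |1> equals -sqrt(2)*I/2.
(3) The final state's coefficient on |0> equals sqrt(2)/2.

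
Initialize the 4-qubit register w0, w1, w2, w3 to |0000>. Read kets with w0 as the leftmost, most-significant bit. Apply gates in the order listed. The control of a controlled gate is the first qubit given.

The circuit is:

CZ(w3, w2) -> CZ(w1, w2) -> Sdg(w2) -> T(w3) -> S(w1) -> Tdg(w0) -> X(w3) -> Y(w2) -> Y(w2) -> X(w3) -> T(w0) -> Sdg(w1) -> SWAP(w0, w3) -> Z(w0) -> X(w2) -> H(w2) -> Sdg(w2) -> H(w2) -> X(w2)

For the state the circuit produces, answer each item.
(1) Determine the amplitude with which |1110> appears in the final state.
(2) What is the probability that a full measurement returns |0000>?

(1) The amplitude on |1110> is 0. Key observation: gates 5-12 undo each other exactly, leaving only the rest of the circuit to track.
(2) A full measurement returns |0000> with probability 1/2.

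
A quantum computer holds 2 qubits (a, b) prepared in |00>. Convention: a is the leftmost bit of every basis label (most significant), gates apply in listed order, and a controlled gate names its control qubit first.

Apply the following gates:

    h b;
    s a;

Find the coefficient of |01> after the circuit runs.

|01> carries amplitude sqrt(2)/2 in the final state.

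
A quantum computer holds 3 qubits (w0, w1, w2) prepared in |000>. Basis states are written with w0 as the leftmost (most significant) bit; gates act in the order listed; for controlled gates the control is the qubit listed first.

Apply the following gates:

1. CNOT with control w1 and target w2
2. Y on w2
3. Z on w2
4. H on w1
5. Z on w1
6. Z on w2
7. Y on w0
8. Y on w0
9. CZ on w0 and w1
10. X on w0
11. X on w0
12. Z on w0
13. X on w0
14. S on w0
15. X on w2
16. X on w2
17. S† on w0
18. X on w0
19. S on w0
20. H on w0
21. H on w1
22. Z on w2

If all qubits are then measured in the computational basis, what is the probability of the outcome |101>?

A full measurement returns |101> with probability 0. Key observation: gates 13-18 undo each other exactly, leaving only the rest of the circuit to track.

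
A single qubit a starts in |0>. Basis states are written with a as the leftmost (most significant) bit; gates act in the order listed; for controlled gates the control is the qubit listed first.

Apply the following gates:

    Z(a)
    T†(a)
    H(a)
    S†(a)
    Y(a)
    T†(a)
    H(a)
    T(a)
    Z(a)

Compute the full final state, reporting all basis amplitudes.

The final amplitudes are -1/2 + exp(I*pi/4)/2 on |0>, exp(I*pi/4)/2 + I/2 on |1>.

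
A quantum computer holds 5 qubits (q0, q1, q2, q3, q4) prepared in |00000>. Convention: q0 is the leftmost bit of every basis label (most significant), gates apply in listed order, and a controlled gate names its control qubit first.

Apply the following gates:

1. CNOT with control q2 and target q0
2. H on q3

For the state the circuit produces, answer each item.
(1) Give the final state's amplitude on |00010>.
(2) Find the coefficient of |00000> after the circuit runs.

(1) The amplitude on |00010> is sqrt(2)/2.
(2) The amplitude on |00000> is sqrt(2)/2.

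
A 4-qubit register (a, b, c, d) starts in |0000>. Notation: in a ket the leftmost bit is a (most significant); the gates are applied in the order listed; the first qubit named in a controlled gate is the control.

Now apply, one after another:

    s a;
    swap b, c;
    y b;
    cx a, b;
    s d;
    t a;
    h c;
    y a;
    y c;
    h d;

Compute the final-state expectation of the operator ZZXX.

The expectation value of ZZXX is -1.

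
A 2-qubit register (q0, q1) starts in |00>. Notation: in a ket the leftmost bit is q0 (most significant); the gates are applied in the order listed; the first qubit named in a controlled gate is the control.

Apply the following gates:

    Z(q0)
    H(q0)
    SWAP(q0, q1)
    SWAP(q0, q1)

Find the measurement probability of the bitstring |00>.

Outcome |00> occurs with probability 1/2. Key observation: the block from step 3 through step 4 cancels to the identity and can be dropped.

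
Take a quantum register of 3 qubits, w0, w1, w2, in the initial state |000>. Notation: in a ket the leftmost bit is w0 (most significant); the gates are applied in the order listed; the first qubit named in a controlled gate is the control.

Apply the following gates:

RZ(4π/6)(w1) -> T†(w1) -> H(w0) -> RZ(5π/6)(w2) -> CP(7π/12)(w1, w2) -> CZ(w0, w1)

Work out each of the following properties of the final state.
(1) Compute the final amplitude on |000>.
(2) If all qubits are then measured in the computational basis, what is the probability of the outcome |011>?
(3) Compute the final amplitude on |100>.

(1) The amplitude on |000> is -sqrt(2)*exp(I*pi/4)/2.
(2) Outcome |011> occurs with probability 0.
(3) The amplitude on |100> is -sqrt(2)*exp(I*pi/4)/2.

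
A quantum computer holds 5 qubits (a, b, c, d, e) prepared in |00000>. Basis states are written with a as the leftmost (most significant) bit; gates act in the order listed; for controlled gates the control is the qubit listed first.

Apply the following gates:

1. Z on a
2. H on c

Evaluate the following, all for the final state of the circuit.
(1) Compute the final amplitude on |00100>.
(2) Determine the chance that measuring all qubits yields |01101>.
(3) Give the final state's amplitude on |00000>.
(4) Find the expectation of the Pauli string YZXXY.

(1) The final state's coefficient on |00100> equals sqrt(2)/2.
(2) The probability of measuring |01101> is 0.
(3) |00000> carries amplitude sqrt(2)/2 in the final state.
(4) The expectation value of YZXXY is 0.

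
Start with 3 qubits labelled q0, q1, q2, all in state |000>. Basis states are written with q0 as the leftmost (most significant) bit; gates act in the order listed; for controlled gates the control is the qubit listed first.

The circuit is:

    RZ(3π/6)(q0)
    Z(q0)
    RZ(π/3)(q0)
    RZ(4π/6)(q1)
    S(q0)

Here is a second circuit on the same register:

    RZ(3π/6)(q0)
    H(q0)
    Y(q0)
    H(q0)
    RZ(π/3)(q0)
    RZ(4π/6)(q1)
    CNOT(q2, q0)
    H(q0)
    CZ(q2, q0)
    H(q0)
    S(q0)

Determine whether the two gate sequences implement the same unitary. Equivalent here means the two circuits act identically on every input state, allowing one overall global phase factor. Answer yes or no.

No: there is an input state on which the two circuits produce genuinely different outputs (not merely differing by a phase).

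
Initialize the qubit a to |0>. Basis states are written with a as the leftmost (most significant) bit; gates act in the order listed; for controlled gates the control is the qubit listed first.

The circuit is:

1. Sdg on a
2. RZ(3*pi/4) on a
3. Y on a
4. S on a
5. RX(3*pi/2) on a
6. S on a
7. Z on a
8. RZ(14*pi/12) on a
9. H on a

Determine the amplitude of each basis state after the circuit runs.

After the circuit, the state carries amplitude (-I - exp(2*I*pi/3))*exp(I*pi/24)/2 on |0>, (-I + exp(2*I*pi/3))*exp(I*pi/24)/2 on |1>.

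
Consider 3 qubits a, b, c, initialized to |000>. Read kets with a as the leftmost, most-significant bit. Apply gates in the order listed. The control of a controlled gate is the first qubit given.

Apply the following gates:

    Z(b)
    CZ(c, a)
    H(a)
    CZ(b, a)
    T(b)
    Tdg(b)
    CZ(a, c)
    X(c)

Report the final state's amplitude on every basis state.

The resulting statevector has amplitude sqrt(2)/2 on |001>, sqrt(2)/2 on |101>, and 0 on every other basis state.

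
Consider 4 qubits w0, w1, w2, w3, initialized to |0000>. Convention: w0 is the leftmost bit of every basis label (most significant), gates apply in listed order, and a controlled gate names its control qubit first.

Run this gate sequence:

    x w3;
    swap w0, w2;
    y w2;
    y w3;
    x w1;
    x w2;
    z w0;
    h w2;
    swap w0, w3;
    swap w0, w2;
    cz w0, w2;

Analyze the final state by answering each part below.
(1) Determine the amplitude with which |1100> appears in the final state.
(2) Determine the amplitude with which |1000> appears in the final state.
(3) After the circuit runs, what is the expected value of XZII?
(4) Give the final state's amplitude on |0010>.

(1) |1100> carries amplitude sqrt(2)/2 in the final state.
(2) The amplitude on |1000> is 0.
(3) The expectation value of XZII is -1.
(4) |0010> carries amplitude 0 in the final state.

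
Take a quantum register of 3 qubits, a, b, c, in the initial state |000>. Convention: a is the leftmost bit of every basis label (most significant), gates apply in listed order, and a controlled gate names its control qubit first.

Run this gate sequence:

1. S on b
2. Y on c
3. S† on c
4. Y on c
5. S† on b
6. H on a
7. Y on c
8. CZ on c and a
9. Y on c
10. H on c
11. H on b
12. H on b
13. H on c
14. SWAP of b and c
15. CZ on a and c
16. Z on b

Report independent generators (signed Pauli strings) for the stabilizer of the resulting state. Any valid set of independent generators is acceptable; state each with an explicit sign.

One valid set of independent stabilizer generators is -XII, +IZI, +IIZ (any independent generating set of the same group is equally correct). Key observation: the block from step 11 through step 12 cancels to the identity and can be dropped.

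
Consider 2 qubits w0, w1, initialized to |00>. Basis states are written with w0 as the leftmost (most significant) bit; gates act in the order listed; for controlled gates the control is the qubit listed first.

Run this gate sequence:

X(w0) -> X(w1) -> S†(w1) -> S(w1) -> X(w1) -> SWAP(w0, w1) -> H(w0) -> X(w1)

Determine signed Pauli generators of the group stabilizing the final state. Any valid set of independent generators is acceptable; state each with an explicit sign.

The stabilizer group can be generated by +XI, +IZ, among other valid generating sets. Key observation: steps 2-5 multiply out to the identity, so the circuit reduces to the remaining gates.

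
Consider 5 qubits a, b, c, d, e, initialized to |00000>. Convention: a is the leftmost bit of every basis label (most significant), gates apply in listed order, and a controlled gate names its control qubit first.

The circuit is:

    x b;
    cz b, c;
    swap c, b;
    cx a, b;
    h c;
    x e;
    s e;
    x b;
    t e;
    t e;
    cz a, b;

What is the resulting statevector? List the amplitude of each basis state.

After the circuit, the state carries amplitude -sqrt(2)/2 on |01001>, sqrt(2)/2 on |01101>, and 0 on every other basis state.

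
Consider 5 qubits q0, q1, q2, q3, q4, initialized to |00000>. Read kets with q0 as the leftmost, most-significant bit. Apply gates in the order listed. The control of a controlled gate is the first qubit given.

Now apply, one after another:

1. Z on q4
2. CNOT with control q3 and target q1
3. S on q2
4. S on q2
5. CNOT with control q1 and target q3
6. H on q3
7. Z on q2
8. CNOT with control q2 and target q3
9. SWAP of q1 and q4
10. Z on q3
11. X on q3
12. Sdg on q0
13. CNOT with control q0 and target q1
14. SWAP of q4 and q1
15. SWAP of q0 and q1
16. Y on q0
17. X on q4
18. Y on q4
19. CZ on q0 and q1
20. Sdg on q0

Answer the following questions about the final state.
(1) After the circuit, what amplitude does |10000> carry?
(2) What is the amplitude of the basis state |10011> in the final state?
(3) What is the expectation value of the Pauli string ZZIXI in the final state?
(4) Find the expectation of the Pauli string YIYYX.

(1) The final state's coefficient on |10000> equals sqrt(2)*I/2.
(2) The final state's coefficient on |10011> equals 0.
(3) The expectation value of ZZIXI is 1.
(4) The expectation value of YIYYX is 0.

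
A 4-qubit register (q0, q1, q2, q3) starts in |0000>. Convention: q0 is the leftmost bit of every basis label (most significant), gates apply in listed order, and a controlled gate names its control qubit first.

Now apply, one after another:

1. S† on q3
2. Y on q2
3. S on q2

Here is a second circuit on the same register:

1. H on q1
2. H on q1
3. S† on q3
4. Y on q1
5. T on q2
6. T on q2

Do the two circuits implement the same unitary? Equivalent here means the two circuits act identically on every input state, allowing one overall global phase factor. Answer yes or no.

No — the two circuits implement different unitaries, even allowing a global phase.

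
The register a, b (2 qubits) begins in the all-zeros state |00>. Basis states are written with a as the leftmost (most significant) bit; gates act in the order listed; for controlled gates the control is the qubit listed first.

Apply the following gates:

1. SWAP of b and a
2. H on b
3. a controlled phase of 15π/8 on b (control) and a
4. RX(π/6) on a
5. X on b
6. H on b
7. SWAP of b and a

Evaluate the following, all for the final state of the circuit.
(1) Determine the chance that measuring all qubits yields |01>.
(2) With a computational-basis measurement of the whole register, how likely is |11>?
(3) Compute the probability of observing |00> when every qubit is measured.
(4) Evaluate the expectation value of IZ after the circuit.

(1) The probability of measuring |01> is 1/2 - sqrt(3)/4.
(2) The probability of measuring |11> is 0.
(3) A full measurement returns |00> with probability sqrt(3)/4 + 1/2.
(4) The observable IZ averages to sqrt(3)/2.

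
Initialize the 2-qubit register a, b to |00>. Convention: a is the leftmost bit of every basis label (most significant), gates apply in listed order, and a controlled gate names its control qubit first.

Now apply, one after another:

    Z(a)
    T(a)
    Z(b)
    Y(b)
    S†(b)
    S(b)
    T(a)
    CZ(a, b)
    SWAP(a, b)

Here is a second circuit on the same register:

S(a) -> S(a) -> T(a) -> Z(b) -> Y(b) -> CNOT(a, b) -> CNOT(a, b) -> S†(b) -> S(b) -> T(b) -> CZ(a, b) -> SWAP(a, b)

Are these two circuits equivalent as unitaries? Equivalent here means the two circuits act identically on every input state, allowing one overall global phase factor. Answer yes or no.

No: there is an input state on which the two circuits produce genuinely different outputs (not merely differing by a phase).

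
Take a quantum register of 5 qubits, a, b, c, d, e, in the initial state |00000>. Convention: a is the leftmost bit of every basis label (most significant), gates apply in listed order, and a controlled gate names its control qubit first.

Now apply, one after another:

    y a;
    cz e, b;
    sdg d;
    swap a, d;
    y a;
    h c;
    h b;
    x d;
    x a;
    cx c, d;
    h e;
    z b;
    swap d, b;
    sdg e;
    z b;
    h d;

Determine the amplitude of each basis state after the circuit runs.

The final amplitudes are -1/2 on |00010>, I/2 on |00011>, 1/2 on |01110>, -I/2 on |01111>, and 0 on every other basis state.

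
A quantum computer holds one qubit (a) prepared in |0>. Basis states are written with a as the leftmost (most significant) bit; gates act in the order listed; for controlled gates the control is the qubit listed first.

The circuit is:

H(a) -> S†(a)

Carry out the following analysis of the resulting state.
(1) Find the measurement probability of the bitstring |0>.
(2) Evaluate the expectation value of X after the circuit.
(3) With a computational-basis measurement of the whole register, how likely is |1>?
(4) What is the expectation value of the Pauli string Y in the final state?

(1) A full measurement returns |0> with probability 1/2.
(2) In the final state, X has expectation 0.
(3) The probability of measuring |1> is 1/2.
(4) The expectation value of Y is -1.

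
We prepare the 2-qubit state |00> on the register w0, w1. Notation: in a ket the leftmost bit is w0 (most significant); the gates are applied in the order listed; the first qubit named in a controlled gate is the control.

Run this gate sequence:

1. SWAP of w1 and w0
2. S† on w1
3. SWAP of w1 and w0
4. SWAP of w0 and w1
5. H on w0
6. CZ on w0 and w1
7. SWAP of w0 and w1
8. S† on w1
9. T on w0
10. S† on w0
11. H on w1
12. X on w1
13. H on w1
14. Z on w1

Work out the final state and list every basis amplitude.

The resulting statevector has amplitude sqrt(2)/2 on |00>, -sqrt(2)*I/2 on |01>, 0 on |10>, 0 on |11>.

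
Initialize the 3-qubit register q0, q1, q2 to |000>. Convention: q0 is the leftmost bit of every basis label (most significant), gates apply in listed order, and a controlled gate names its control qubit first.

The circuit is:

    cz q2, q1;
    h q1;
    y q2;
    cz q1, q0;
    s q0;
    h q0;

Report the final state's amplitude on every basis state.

The final amplitudes are 0 on |000>, I/2 on |001>, 0 on |010>, I/2 on |011>, 0 on |100>, I/2 on |101>, 0 on |110>, I/2 on |111>.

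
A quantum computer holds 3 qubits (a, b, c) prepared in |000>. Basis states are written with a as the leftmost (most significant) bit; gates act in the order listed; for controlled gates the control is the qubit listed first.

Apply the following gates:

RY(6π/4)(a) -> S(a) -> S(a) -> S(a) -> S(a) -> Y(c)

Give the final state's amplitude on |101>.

The final state's coefficient on |101> equals sqrt(2)*I/2. Key observation: steps 2-5 multiply out to the identity, so the circuit reduces to the remaining gates.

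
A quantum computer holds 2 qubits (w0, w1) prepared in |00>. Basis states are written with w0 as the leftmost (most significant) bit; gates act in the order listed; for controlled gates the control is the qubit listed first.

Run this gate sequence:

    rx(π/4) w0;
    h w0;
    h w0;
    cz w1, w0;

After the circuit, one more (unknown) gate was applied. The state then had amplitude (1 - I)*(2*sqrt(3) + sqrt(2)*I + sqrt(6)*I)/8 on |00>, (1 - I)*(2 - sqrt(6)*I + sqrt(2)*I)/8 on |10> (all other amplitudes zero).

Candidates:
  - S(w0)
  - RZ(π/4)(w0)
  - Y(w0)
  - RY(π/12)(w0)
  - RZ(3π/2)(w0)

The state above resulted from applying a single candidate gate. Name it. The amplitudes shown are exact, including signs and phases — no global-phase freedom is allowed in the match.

The applied gate was RY(π/12)(w0). Key observation: gates 2-3 undo each other exactly, leaving only the rest of the circuit to track.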